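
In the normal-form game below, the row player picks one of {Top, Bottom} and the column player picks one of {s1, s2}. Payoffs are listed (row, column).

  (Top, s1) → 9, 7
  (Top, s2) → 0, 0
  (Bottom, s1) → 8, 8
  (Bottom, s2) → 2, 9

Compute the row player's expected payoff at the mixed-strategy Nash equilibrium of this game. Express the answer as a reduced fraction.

6

The column player mixes with probability q on s1, chosen so the row player is indifferent: 9q + 0(1−q) = 8q + 2(1−q) gives q = 2/3.
The row player's expected payoff (from either row, since indifferent) is 9·2/3 + 0·1/3 = 6.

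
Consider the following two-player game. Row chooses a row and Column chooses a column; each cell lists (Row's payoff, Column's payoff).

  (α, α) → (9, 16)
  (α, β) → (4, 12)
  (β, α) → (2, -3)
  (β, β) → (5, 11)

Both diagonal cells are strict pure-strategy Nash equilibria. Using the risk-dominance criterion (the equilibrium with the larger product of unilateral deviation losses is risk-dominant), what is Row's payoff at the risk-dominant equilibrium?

9

At both α: Row loses 9 − 2 = 7 by deviating; Column loses 16 − 12 = 4. Product = 7·4 = 28.
At both β: Row loses 5 − 4 = 1 by deviating; Column loses 11 − (-3) = 14. Product = 1·14 = 14.
28 > 14, so both α is risk-dominant. Row's payoff there is 9.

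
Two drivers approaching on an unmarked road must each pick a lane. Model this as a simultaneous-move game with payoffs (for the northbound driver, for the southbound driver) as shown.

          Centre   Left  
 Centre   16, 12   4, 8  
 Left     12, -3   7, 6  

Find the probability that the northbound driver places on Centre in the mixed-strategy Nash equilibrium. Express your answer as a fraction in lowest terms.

9/13

The northbound driver's mix p on Centre must make the southbound driver indifferent between Centre and Left.
The southbound driver's payoff from Centre: 12p + (-3)(1−p). From Left: 8p + 6(1−p).
Set equal: 4p = 9(1−p) → p = 9/13.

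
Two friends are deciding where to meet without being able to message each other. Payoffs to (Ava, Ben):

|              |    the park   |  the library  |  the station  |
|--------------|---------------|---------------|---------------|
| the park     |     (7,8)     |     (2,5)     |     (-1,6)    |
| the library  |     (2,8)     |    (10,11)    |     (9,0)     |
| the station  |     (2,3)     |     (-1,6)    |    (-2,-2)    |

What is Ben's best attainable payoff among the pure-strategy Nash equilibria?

Both the park is a pure NE (Ava: 7 ≥ 2; Ben: 8 ≥ 6). Ben gets 8.
Both the library is a pure NE (Ava: 10 ≥ 2; Ben: 11 ≥ 8). Ben gets 11.
Every other cell has a profitable deviation for at least one player. Highest of {8, 11} is 11.

11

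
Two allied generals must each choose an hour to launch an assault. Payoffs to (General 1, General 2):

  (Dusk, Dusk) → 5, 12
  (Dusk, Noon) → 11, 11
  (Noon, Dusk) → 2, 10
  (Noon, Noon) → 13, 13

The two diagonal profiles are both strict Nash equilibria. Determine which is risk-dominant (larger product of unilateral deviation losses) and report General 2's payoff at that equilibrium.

At both Dusk: General 1 loses 5 − 2 = 3 by deviating; General 2 loses 12 − 11 = 1. Product = 3·1 = 3.
At both Noon: General 1 loses 13 − 11 = 2 by deviating; General 2 loses 13 − 10 = 3. Product = 2·3 = 6.
6 > 3, so both Noon is risk-dominant. General 2's payoff there is 13.

13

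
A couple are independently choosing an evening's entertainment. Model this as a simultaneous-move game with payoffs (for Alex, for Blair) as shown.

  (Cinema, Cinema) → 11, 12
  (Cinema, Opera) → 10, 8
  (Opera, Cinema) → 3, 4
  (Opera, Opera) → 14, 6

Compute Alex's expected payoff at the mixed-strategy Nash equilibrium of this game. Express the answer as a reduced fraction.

Blair mixes with probability q on Cinema, chosen so Alex is indifferent: 11q + 10(1−q) = 3q + 14(1−q) gives q = 1/3.
Alex's expected payoff (from either row, since indifferent) is 11·1/3 + 10·2/3 = 31/3.

31/3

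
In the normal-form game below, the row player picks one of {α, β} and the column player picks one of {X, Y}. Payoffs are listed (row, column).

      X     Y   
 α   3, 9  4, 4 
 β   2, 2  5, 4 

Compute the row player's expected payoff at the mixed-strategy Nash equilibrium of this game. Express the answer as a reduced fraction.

7/2

The column player mixes with probability q on X, chosen so the row player is indifferent: 3q + 4(1−q) = 2q + 5(1−q) gives q = 1/2.
The row player's expected payoff (from either row, since indifferent) is 3·1/2 + 4·1/2 = 7/2.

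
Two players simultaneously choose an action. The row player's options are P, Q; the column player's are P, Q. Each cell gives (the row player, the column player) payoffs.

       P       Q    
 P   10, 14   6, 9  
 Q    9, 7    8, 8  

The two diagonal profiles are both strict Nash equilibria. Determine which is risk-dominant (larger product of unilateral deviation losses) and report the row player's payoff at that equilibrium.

At both P: the row player loses 10 − 9 = 1 by deviating; the column player loses 14 − 9 = 5. Product = 1·5 = 5.
At both Q: the row player loses 8 − 6 = 2 by deviating; the column player loses 8 − 7 = 1. Product = 2·1 = 2.
5 > 2, so both P is risk-dominant. The row player's payoff there is 10.

10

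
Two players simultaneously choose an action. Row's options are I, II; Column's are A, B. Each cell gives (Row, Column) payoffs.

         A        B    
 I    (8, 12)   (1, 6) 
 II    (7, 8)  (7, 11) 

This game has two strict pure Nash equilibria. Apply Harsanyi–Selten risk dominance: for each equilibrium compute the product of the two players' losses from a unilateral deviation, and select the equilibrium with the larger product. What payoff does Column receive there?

11

At (I, A): Row loses 8 − 7 = 1 by deviating; Column loses 12 − 6 = 6. Product = 1·6 = 6.
At (II, B): Row loses 7 − 1 = 6 by deviating; Column loses 11 − 8 = 3. Product = 6·3 = 18.
18 > 6, so (II, B) is risk-dominant. Column's payoff there is 11.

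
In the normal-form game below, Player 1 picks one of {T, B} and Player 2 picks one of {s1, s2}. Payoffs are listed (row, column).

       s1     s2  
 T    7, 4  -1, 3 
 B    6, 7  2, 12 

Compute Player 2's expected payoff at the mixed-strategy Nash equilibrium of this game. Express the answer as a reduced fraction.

Player 1 mixes with probability p on T, chosen so Player 2 is indifferent: 4p + 7(1−p) = 3p + 12(1−p) gives p = 5/6.
Player 2's expected payoff is 4·5/6 + 7·1/6 = 9/2.

9/2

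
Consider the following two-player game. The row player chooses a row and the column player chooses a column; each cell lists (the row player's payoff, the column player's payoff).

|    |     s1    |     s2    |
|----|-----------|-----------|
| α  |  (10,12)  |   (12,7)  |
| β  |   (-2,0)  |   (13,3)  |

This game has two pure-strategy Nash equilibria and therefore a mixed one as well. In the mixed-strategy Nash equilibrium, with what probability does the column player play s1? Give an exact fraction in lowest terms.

The column player's mix q on s1 must make the row player indifferent between α and β.
The row player's payoff from α: 10q + 12(1−q). From β: (-2)q + 13(1−q).
Set equal: 12q = 1(1−q) → q = 1/13.

1/13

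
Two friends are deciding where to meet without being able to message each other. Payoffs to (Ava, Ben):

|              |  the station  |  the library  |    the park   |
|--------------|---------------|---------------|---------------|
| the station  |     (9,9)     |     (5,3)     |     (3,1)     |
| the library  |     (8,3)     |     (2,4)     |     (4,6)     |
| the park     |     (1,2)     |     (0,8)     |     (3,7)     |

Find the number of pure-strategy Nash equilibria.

Both the station: Ava gets 9 (best alternative 8); Ben gets 9 (best alternative 3). Neither deviates — NE.
(the library, the park): Ava gets 4 (best alternative 3); Ben gets 6 (best alternative 4). Neither deviates — NE.
Both the library is not a NE: Ava would switch to the station (5 > 2).
No other cell survives both best-response checks, so there are 2 pure NE.

2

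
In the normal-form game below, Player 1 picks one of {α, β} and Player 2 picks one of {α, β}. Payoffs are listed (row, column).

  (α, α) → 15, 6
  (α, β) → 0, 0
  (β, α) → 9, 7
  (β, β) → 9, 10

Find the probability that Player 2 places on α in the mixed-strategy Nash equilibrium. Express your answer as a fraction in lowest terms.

Player 2's mix q on α must make Player 1 indifferent between α and β.
Player 1's payoff from α: 15q + 0(1−q). From β: 9q + 9(1−q).
Set equal: 6q = 9(1−q) → q = 9/15 = 3/5.

3/5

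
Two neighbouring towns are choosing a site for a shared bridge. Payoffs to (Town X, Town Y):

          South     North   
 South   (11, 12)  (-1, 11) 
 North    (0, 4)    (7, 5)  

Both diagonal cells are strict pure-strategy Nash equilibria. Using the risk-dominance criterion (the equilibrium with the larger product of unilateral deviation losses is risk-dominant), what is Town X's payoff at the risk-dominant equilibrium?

11

At both South: Town X loses 11 − 0 = 11 by deviating; Town Y loses 12 − 11 = 1. Product = 11·1 = 11.
At both North: Town X loses 7 − (-1) = 8 by deviating; Town Y loses 5 − 4 = 1. Product = 8·1 = 8.
11 > 8, so both South is risk-dominant. Town X's payoff there is 11.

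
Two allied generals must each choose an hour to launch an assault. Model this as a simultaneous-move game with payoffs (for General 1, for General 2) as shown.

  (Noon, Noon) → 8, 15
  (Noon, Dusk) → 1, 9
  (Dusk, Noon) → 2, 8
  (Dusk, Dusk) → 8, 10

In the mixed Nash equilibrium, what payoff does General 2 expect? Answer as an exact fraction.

General 1 mixes with probability p on Noon, chosen so General 2 is indifferent: 15p + 8(1−p) = 9p + 10(1−p) gives p = 1/4.
General 2's expected payoff is 15·1/4 + 8·3/4 = 39/4.

39/4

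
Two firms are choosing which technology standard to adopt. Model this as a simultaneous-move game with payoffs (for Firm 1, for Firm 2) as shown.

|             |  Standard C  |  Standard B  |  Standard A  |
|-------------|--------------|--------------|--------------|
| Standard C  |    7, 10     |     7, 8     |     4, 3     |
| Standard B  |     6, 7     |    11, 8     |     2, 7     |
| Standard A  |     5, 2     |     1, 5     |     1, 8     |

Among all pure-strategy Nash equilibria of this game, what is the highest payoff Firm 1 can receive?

Both Standard C is a pure NE (Firm 1: 7 ≥ 6; Firm 2: 10 ≥ 8). Firm 1 gets 7.
Both Standard B is a pure NE (Firm 1: 11 ≥ 7; Firm 2: 8 ≥ 7). Firm 1 gets 11.
Every other cell has a profitable deviation for at least one player. Highest of {7, 11} is 11.

11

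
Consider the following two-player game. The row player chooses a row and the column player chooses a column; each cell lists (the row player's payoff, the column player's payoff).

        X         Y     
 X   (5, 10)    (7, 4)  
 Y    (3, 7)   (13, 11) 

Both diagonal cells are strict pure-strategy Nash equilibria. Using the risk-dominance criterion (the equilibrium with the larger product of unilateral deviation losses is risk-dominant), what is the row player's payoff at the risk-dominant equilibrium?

13

At both X: the row player loses 5 − 3 = 2 by deviating; the column player loses 10 − 4 = 6. Product = 2·6 = 12.
At both Y: the row player loses 13 − 7 = 6 by deviating; the column player loses 11 − 7 = 4. Product = 6·4 = 24.
24 > 12, so both Y is risk-dominant. The row player's payoff there is 13.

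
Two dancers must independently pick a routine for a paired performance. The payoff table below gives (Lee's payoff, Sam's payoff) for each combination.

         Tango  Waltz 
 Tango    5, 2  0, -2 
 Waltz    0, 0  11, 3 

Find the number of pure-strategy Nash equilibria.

Both Tango: Lee gets 5 (best alternative 0); Sam gets 2 (best alternative -2). Neither deviates — NE.
Both Waltz: Lee gets 11 (best alternative 0); Sam gets 3 (best alternative 0). Neither deviates — NE.
(Waltz, Tango) is not a NE: Lee would switch to Tango (5 > 0).
No other cell survives both best-response checks, so there are 2 pure NE.

2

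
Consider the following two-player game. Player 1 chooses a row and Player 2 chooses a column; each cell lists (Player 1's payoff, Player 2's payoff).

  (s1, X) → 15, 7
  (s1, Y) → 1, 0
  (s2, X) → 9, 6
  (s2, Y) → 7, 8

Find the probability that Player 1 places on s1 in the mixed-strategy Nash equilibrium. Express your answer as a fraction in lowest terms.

2/9

Player 1's mix p on s1 must make Player 2 indifferent between X and Y.
Player 2's payoff from X: 7p + 6(1−p). From Y: 0p + 8(1−p).
Set equal: 7p = 2(1−p) → p = 2/9.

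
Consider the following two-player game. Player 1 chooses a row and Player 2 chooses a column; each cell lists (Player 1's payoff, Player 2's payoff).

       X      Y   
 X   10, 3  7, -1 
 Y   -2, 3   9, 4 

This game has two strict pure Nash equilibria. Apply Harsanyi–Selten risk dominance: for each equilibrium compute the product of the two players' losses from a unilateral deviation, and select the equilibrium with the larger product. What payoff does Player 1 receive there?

10

At both X: Player 1 loses 10 − (-2) = 12 by deviating; Player 2 loses 3 − (-1) = 4. Product = 12·4 = 48.
At both Y: Player 1 loses 9 − 7 = 2 by deviating; Player 2 loses 4 − 3 = 1. Product = 2·1 = 2.
48 > 2, so both X is risk-dominant. Player 1's payoff there is 10.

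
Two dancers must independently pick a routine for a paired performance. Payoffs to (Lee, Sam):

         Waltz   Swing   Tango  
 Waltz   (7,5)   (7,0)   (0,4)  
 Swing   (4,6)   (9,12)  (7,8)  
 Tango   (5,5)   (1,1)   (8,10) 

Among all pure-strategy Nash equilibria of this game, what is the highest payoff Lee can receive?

Both Waltz is a pure NE (Lee: 7 ≥ 5; Sam: 5 ≥ 4). Lee gets 7.
Both Swing is a pure NE (Lee: 9 ≥ 7; Sam: 12 ≥ 8). Lee gets 9.
Both Tango is a pure NE (Lee: 8 ≥ 7; Sam: 10 ≥ 5). Lee gets 8.
Every other cell has a profitable deviation for at least one player. Highest of {7, 9, 8} is 9.

9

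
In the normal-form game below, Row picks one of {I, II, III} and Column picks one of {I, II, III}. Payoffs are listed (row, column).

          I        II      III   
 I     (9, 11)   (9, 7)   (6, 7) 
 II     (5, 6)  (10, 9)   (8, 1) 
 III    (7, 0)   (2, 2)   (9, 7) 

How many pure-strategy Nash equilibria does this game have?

Both I: Row gets 9 (best alternative 7); Column gets 11 (best alternative 7). Neither deviates — NE.
Both II: Row gets 10 (best alternative 9); Column gets 9 (best alternative 6). Neither deviates — NE.
Both III: Row gets 9 (best alternative 8); Column gets 7 (best alternative 2). Neither deviates — NE.
(I, III) is not a NE: Row would switch to III (9 > 6).
No other cell survives both best-response checks, so there are 3 pure NE.

3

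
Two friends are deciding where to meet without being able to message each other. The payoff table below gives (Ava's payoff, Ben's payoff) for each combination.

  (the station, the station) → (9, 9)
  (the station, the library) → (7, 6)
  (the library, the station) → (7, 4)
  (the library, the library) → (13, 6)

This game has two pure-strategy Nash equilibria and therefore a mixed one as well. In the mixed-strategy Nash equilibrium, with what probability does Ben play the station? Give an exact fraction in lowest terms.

3/4

Ben's mix q on the station must make Ava indifferent between the station and the library.
Ava's payoff from the station: 9q + 7(1−q). From the library: 7q + 13(1−q).
Set equal: 2q = 6(1−q) → q = 6/8 = 3/4.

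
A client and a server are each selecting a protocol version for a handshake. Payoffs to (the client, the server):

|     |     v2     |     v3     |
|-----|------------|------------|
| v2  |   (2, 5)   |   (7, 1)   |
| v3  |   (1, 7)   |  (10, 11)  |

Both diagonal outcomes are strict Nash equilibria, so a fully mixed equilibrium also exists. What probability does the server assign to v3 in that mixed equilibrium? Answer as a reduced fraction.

1/4

The server's mix q on v2 must make the client indifferent between v2 and v3.
The client's payoff from v2: 2q + 7(1−q). From v3: 1q + 10(1−q).
Set equal: 1q = 3(1−q) → q = 3/4.
Probability on v3 is 1 − 3/4 = 1/4.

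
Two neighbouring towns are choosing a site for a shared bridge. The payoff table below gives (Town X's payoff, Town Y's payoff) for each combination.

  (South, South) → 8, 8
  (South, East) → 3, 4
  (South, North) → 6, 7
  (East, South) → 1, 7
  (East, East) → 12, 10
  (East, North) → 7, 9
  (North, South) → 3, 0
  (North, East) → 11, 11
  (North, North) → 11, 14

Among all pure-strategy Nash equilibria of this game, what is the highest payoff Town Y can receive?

14

Both South is a pure NE (Town X: 8 ≥ 3; Town Y: 8 ≥ 7). Town Y gets 8.
Both East is a pure NE (Town X: 12 ≥ 11; Town Y: 10 ≥ 9). Town Y gets 10.
Both North is a pure NE (Town X: 11 ≥ 7; Town Y: 14 ≥ 11). Town Y gets 14.
Every other cell has a profitable deviation for at least one player. Highest of {8, 10, 14} is 14.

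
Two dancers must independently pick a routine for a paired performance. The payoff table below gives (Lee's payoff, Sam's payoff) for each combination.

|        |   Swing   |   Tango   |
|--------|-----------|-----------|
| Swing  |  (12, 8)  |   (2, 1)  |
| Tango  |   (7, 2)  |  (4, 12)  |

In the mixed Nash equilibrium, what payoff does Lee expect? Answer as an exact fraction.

Sam mixes with probability q on Swing, chosen so Lee is indifferent: 12q + 2(1−q) = 7q + 4(1−q) gives q = 2/7.
Lee's expected payoff (from either row, since indifferent) is 12·2/7 + 2·5/7 = 34/7.

34/7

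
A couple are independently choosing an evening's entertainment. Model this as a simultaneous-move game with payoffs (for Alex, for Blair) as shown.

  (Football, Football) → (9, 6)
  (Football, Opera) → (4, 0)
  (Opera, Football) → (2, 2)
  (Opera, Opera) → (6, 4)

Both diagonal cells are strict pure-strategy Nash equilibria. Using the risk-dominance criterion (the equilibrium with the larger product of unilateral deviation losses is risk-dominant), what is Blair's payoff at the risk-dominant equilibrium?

6

At both Football: Alex loses 9 − 2 = 7 by deviating; Blair loses 6 − 0 = 6. Product = 7·6 = 42.
At both Opera: Alex loses 6 − 4 = 2 by deviating; Blair loses 4 − 2 = 2. Product = 2·2 = 4.
42 > 4, so both Football is risk-dominant. Blair's payoff there is 6.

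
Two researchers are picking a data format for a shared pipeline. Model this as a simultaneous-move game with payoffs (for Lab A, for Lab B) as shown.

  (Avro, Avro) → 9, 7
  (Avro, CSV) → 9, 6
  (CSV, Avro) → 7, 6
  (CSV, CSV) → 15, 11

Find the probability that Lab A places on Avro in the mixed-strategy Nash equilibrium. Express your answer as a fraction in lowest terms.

Lab A's mix p on Avro must make Lab B indifferent between Avro and CSV.
Lab B's payoff from Avro: 7p + 6(1−p). From CSV: 6p + 11(1−p).
Set equal: 1p = 5(1−p) → p = 5/6.

5/6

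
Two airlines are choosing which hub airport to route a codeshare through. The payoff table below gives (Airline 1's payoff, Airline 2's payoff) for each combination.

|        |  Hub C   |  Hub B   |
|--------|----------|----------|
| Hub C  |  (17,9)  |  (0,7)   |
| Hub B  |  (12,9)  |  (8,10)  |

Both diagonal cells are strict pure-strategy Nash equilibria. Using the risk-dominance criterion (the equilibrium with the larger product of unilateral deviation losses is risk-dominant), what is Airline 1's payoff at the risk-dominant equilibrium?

17

At both Hub C: Airline 1 loses 17 − 12 = 5 by deviating; Airline 2 loses 9 − 7 = 2. Product = 5·2 = 10.
At both Hub B: Airline 1 loses 8 − 0 = 8 by deviating; Airline 2 loses 10 − 9 = 1. Product = 8·1 = 8.
10 > 8, so both Hub C is risk-dominant. Airline 1's payoff there is 17.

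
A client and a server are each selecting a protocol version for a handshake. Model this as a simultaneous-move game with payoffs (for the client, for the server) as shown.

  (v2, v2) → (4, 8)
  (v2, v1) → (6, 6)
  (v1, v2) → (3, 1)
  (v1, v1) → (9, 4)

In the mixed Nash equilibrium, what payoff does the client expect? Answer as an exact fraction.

The server mixes with probability q on v2, chosen so the client is indifferent: 4q + 6(1−q) = 3q + 9(1−q) gives q = 3/4.
The client's expected payoff (from either row, since indifferent) is 4·3/4 + 6·1/4 = 9/2.

9/2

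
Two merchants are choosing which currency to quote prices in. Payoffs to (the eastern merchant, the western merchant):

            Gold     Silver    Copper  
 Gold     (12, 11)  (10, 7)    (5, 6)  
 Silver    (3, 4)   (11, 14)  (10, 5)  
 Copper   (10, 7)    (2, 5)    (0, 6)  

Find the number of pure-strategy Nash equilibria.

Both Gold: the eastern merchant gets 12 (best alternative 10); the western merchant gets 11 (best alternative 7). Neither deviates — NE.
Both Silver: the eastern merchant gets 11 (best alternative 10); the western merchant gets 14 (best alternative 5). Neither deviates — NE.
Both Copper is not a NE: the eastern merchant would switch to Silver (10 > 0).
No other cell survives both best-response checks, so there are 2 pure NE.

2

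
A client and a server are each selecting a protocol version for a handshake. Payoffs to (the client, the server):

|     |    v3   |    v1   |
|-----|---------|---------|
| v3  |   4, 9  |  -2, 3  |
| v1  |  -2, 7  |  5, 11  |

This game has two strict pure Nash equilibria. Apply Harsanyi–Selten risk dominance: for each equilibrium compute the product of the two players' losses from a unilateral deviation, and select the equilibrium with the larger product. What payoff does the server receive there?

At both v3: the client loses 4 − (-2) = 6 by deviating; the server loses 9 − 3 = 6. Product = 6·6 = 36.
At both v1: the client loses 5 − (-2) = 7 by deviating; the server loses 11 − 7 = 4. Product = 7·4 = 28.
36 > 28, so both v3 is risk-dominant. The server's payoff there is 9.

9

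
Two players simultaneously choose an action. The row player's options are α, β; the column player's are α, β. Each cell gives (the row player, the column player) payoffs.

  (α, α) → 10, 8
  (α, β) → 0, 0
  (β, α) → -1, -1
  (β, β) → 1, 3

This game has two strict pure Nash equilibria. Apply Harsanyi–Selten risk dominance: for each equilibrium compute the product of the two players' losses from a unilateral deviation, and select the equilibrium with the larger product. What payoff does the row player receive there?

At both α: the row player loses 10 − (-1) = 11 by deviating; the column player loses 8 − 0 = 8. Product = 11·8 = 88.
At both β: the row player loses 1 − 0 = 1 by deviating; the column player loses 3 − (-1) = 4. Product = 1·4 = 4.
88 > 4, so both α is risk-dominant. The row player's payoff there is 10.

10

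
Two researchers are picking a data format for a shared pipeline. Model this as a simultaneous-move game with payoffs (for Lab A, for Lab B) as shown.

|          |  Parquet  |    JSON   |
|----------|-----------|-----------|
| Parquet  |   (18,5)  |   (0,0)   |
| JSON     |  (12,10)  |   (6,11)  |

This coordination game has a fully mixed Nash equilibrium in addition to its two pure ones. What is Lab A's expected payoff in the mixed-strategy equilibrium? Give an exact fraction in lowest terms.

9

Lab B mixes with probability q on Parquet, chosen so Lab A is indifferent: 18q + 0(1−q) = 12q + 6(1−q) gives q = 1/2.
Lab A's expected payoff (from either row, since indifferent) is 18·1/2 + 0·1/2 = 9.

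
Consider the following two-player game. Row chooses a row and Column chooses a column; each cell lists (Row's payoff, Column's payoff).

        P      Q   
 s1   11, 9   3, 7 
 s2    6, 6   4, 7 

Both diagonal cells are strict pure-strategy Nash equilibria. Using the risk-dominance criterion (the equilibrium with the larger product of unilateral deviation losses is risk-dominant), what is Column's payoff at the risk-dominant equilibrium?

9

At (s1, P): Row loses 11 − 6 = 5 by deviating; Column loses 9 − 7 = 2. Product = 5·2 = 10.
At (s2, Q): Row loses 4 − 3 = 1 by deviating; Column loses 7 − 6 = 1. Product = 1·1 = 1.
10 > 1, so (s1, P) is risk-dominant. Column's payoff there is 9.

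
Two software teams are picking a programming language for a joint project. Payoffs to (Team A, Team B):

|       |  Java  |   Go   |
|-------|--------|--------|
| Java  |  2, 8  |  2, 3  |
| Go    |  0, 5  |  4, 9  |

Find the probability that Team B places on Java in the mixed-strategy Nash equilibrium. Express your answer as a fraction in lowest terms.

Team B's mix q on Java must make Team A indifferent between Java and Go.
Team A's payoff from Java: 2q + 2(1−q). From Go: 0q + 4(1−q).
Set equal: 2q = 2(1−q) → q = 2/4 = 1/2.

1/2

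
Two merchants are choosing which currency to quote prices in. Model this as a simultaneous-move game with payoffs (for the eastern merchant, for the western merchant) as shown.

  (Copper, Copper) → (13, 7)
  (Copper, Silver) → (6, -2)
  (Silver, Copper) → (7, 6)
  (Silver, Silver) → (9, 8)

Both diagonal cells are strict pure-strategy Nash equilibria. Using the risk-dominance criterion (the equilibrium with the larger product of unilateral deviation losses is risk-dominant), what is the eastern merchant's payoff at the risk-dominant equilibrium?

At both Copper: the eastern merchant loses 13 − 7 = 6 by deviating; the western merchant loses 7 − (-2) = 9. Product = 6·9 = 54.
At both Silver: the eastern merchant loses 9 − 6 = 3 by deviating; the western merchant loses 8 − 6 = 2. Product = 3·2 = 6.
54 > 6, so both Copper is risk-dominant. The eastern merchant's payoff there is 13.

13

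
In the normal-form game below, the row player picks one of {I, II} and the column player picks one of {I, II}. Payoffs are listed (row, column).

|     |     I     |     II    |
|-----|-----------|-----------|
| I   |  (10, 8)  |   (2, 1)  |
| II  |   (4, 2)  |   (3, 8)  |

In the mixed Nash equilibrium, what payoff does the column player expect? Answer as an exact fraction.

62/13

The row player mixes with probability p on I, chosen so the column player is indifferent: 8p + 2(1−p) = 1p + 8(1−p) gives p = 6/13.
The column player's expected payoff is 8·6/13 + 2·7/13 = 62/13.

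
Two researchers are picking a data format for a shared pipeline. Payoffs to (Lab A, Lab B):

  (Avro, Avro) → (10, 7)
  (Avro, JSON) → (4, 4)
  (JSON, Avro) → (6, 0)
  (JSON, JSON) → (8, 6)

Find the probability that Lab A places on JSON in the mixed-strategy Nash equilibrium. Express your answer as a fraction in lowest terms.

1/3

Lab A's mix p on Avro must make Lab B indifferent between Avro and JSON.
Lab B's payoff from Avro: 7p + 0(1−p). From JSON: 4p + 6(1−p).
Set equal: 3p = 6(1−p) → p = 6/9 = 2/3.
Probability on JSON is 1 − 2/3 = 1/3.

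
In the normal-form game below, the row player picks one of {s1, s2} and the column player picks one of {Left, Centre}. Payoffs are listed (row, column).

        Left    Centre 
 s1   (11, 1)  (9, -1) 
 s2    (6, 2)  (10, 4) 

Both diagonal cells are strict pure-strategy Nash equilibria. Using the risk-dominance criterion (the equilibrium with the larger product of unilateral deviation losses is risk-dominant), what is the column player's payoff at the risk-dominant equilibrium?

1

At (s1, Left): the row player loses 11 − 6 = 5 by deviating; the column player loses 1 − (-1) = 2. Product = 5·2 = 10.
At (s2, Centre): the row player loses 10 − 9 = 1 by deviating; the column player loses 4 − 2 = 2. Product = 1·2 = 2.
10 > 2, so (s1, Left) is risk-dominant. The column player's payoff there is 1.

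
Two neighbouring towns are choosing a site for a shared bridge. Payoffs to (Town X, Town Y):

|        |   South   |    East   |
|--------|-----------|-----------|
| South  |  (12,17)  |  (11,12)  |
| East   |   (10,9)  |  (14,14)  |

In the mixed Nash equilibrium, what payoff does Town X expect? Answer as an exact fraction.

Town Y mixes with probability q on South, chosen so Town X is indifferent: 12q + 11(1−q) = 10q + 14(1−q) gives q = 3/5.
Town X's expected payoff (from either row, since indifferent) is 12·3/5 + 11·2/5 = 58/5.

58/5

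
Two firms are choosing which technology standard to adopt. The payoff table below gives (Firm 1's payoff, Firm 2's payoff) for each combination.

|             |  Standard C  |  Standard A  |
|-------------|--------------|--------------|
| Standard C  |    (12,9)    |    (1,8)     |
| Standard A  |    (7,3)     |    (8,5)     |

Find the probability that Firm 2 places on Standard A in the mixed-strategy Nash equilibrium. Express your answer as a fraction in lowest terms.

5/12

Firm 2's mix q on Standard C must make Firm 1 indifferent between Standard C and Standard A.
Firm 1's payoff from Standard C: 12q + 1(1−q). From Standard A: 7q + 8(1−q).
Set equal: 5q = 7(1−q) → q = 7/12.
Probability on Standard A is 1 − 7/12 = 5/12.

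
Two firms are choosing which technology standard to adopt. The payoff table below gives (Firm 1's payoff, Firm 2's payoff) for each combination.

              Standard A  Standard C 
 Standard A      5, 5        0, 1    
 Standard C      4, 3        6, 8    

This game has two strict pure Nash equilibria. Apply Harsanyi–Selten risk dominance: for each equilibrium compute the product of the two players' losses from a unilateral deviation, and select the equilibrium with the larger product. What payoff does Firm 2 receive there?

At both Standard A: Firm 1 loses 5 − 4 = 1 by deviating; Firm 2 loses 5 − 1 = 4. Product = 1·4 = 4.
At both Standard C: Firm 1 loses 6 − 0 = 6 by deviating; Firm 2 loses 8 − 3 = 5. Product = 6·5 = 30.
30 > 4, so both Standard C is risk-dominant. Firm 2's payoff there is 8.

8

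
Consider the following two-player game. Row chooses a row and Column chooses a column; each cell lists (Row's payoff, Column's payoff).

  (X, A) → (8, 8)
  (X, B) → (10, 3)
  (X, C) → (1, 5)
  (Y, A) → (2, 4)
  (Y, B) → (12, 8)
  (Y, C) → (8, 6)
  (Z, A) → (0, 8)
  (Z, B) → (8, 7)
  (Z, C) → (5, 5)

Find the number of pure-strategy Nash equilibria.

2

(X, A): Row gets 8 (best alternative 2); Column gets 8 (best alternative 5). Neither deviates — NE.
(Y, B): Row gets 12 (best alternative 10); Column gets 8 (best alternative 6). Neither deviates — NE.
(Z, C) is not a NE: Row would switch to Y (8 > 5).
No other cell survives both best-response checks, so there are 2 pure NE.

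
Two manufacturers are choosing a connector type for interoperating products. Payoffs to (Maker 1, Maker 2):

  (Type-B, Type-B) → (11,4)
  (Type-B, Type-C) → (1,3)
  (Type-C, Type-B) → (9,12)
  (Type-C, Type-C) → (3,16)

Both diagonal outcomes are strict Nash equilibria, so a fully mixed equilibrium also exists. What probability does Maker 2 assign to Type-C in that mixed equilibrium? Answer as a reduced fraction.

Maker 2's mix q on Type-B must make Maker 1 indifferent between Type-B and Type-C.
Maker 1's payoff from Type-B: 11q + 1(1−q). From Type-C: 9q + 3(1−q).
Set equal: 2q = 2(1−q) → q = 2/4 = 1/2.
Probability on Type-C is 1 − 1/2 = 1/2.

1/2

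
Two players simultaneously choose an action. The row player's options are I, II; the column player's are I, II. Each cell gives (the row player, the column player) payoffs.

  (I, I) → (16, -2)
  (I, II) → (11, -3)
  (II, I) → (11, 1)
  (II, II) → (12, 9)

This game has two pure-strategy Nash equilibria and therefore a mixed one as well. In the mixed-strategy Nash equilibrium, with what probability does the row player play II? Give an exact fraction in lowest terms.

The row player's mix p on I must make the column player indifferent between I and II.
The column player's payoff from I: (-2)p + 1(1−p). From II: (-3)p + 9(1−p).
Set equal: 1p = 8(1−p) → p = 8/9.
Probability on II is 1 − 8/9 = 1/9.

1/9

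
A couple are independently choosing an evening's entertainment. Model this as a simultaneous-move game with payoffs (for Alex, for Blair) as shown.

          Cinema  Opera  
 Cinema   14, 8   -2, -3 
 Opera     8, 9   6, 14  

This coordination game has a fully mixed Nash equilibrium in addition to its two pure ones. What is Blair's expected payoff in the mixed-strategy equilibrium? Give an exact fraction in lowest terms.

Alex mixes with probability p on Cinema, chosen so Blair is indifferent: 8p + 9(1−p) = (-3)p + 14(1−p) gives p = 5/16.
Blair's expected payoff is 8·5/16 + 9·11/16 = 139/16.

139/16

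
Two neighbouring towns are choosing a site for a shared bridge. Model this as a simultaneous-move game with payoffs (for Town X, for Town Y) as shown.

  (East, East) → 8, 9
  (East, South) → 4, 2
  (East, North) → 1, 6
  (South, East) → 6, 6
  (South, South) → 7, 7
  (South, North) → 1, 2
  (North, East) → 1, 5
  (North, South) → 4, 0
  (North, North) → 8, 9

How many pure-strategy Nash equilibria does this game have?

Both East: Town X gets 8 (best alternative 6); Town Y gets 9 (best alternative 6). Neither deviates — NE.
Both South: Town X gets 7 (best alternative 4); Town Y gets 7 (best alternative 6). Neither deviates — NE.
Both North: Town X gets 8 (best alternative 1); Town Y gets 9 (best alternative 5). Neither deviates — NE.
(East, South) is not a NE: Town X would switch to South (7 > 4).
No other cell survives both best-response checks, so there are 3 pure NE.

3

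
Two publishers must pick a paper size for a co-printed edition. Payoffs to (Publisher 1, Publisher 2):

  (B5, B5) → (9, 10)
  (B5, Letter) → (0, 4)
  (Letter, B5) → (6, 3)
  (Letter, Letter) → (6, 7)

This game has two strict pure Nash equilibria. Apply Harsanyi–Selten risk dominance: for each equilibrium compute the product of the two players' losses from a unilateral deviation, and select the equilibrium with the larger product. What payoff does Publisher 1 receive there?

At both B5: Publisher 1 loses 9 − 6 = 3 by deviating; Publisher 2 loses 10 − 4 = 6. Product = 3·6 = 18.
At both Letter: Publisher 1 loses 6 − 0 = 6 by deviating; Publisher 2 loses 7 − 3 = 4. Product = 6·4 = 24.
24 > 18, so both Letter is risk-dominant. Publisher 1's payoff there is 6.

6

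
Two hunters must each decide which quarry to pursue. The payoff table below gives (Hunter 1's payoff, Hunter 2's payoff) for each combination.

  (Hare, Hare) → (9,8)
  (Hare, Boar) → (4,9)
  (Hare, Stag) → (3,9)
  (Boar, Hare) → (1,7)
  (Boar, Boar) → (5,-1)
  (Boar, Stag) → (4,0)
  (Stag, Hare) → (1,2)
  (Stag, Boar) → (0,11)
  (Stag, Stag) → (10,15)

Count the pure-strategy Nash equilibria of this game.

1

Both Stag: Hunter 1 gets 10 (best alternative 4); Hunter 2 gets 15 (best alternative 11). Neither deviates — NE.
Both Hare is not a NE: Hunter 2 would switch to Boar (9 > 8).
No other cell survives both best-response checks, so there is 1 pure NE.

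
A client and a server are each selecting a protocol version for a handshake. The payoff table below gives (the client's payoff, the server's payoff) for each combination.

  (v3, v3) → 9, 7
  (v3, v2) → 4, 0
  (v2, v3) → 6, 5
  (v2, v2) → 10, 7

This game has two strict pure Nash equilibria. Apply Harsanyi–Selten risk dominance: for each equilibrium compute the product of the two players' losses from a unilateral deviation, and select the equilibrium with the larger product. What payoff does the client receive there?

At both v3: the client loses 9 − 6 = 3 by deviating; the server loses 7 − 0 = 7. Product = 3·7 = 21.
At both v2: the client loses 10 − 4 = 6 by deviating; the server loses 7 − 5 = 2. Product = 6·2 = 12.
21 > 12, so both v3 is risk-dominant. The client's payoff there is 9.

9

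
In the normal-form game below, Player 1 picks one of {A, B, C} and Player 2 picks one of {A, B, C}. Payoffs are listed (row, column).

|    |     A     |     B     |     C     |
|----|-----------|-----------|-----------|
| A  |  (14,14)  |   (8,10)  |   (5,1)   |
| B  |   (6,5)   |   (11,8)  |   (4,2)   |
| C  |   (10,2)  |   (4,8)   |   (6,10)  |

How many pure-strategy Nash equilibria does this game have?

Both A: Player 1 gets 14 (best alternative 10); Player 2 gets 14 (best alternative 10). Neither deviates — NE.
Both B: Player 1 gets 11 (best alternative 8); Player 2 gets 8 (best alternative 5). Neither deviates — NE.
Both C: Player 1 gets 6 (best alternative 5); Player 2 gets 10 (best alternative 8). Neither deviates — NE.
(A, B) is not a NE: Player 1 would switch to B (11 > 8).
No other cell survives both best-response checks, so there are 3 pure NE.

3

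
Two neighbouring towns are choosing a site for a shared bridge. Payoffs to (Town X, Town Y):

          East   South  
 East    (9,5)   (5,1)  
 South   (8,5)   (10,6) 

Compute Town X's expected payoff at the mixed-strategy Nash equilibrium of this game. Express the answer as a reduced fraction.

Town Y mixes with probability q on East, chosen so Town X is indifferent: 9q + 5(1−q) = 8q + 10(1−q) gives q = 5/6.
Town X's expected payoff (from either row, since indifferent) is 9·5/6 + 5·1/6 = 25/3.

25/3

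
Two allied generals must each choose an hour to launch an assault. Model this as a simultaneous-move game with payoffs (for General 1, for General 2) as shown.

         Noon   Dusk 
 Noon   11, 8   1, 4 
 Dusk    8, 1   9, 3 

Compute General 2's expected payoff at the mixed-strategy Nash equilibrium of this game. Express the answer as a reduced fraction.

General 1 mixes with probability p on Noon, chosen so General 2 is indifferent: 8p + 1(1−p) = 4p + 3(1−p) gives p = 1/3.
General 2's expected payoff is 8·1/3 + 1·2/3 = 10/3.

10/3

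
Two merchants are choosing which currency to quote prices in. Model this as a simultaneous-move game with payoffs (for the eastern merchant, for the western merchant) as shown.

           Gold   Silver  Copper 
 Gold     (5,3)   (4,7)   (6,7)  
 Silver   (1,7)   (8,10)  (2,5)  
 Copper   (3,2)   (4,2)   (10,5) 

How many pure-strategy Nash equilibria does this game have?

Both Silver: the eastern merchant gets 8 (best alternative 4); the western merchant gets 10 (best alternative 7). Neither deviates — NE.
Both Copper: the eastern merchant gets 10 (best alternative 6); the western merchant gets 5 (best alternative 2). Neither deviates — NE.
Both Gold is not a NE: the western merchant would switch to Silver (7 > 3).
No other cell survives both best-response checks, so there are 2 pure NE.

2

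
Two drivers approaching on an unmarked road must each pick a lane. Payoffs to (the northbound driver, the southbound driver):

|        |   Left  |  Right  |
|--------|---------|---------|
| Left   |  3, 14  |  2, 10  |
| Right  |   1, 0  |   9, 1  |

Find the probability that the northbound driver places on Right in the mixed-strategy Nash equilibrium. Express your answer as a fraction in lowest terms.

The northbound driver's mix p on Left must make the southbound driver indifferent between Left and Right.
The southbound driver's payoff from Left: 14p + 0(1−p). From Right: 10p + 1(1−p).
Set equal: 4p = 1(1−p) → p = 1/5.
Probability on Right is 1 − 1/5 = 4/5.

4/5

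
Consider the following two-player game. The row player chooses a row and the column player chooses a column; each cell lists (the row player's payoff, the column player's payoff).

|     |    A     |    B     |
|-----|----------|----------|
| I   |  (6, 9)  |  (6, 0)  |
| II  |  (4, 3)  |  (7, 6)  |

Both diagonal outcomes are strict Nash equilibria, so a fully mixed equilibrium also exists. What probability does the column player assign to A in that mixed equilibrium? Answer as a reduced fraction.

The column player's mix q on A must make the row player indifferent between I and II.
The row player's payoff from I: 6q + 6(1−q). From II: 4q + 7(1−q).
Set equal: 2q = 1(1−q) → q = 1/3.

1/3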